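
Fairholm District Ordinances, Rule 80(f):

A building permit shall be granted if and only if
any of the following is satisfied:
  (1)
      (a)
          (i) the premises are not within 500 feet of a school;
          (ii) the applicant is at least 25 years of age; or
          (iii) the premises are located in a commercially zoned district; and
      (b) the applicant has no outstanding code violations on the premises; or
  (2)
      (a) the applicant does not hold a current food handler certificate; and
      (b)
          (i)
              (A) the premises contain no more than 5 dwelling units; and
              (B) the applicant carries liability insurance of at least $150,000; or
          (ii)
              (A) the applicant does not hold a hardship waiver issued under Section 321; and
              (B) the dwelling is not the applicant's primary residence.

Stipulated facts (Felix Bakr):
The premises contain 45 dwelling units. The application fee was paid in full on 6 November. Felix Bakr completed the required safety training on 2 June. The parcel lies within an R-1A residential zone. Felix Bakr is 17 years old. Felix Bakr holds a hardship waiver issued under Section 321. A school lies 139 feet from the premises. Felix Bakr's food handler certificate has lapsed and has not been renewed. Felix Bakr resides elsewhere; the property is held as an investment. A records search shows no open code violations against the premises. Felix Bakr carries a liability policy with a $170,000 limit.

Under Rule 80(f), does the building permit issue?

No — denied.

(i) ≥500 ft from school — not met.
(ii) age ≥ 25 — not met.
(iii) commercially zoned — not met.
So (a) is not satisfied (F OR F OR F).
(b) no code violations — holds.
So (1) is not satisfied (F AND T).
(a) not (food handler cert.) — satisfied.
(A) ≤ 5 units — not satisfied.
(B) insurance ≥ $150,000 — satisfied.
(i): F AND T → false.
(A) not (hardship waiver) — not satisfied.
(B) not (primary residence) — met.
(ii): F AND T → false.
So (b) is not satisfied (F OR F).
So (2) is not satisfied (T AND F).
Overall = F OR F = false.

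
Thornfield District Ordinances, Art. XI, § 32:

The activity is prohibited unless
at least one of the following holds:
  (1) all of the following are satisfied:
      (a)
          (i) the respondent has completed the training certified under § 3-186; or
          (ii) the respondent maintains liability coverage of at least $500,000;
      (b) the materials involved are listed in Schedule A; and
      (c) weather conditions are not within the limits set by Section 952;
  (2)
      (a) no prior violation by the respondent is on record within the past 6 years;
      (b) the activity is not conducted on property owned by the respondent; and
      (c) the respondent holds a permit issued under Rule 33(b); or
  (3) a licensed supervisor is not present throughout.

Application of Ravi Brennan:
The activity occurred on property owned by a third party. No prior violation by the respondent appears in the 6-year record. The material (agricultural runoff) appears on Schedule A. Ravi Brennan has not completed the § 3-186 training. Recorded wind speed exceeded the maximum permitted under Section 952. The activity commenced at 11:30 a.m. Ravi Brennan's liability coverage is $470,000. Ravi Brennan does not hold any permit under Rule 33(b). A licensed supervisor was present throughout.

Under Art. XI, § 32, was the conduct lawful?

(i) training certified — not satisfied.
(ii) coverage ≥ $500,000 — fails.
(a) = F OR F = false.
(b) Schedule A material — met.
(c) not (weather ok) — holds.
(1) = F AND T AND T = false.
(a) no prior violation — met.
(b) not (own property) — satisfied.
(c) holds permit — not satisfied.
(2) = T AND T AND F = false.
(3) not (supervisor present) — fails.
Overall = F OR F OR F = false.

No — unlawful.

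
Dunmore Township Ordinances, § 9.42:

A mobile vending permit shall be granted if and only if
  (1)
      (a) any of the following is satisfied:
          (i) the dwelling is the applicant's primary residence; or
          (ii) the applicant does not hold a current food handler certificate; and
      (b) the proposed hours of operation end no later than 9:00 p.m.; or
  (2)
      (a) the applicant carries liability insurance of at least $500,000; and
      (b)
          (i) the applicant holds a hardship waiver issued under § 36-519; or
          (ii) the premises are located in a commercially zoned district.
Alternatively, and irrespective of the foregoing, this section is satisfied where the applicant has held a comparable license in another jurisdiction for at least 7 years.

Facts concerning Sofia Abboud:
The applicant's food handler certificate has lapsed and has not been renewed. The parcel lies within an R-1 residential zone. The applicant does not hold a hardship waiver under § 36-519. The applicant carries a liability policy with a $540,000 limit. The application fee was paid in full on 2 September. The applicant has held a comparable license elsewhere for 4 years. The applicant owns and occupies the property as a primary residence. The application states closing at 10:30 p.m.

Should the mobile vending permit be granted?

(i) primary residence — holds.
(ii) not (food handler cert.) — met.
(a) = T OR T = true.
(b) closes by 9 p.m. — fails.
(1): T AND F → false.
(a) insurance ≥ $500,000 — met.
(i) hardship waiver — not met.
(ii) commercially zoned — fails.
So (b) is not satisfied (F OR F).
So (2) is not satisfied (T AND F).
Overall: F OR F → false.
Exception (prior license ≥ 7 yr) — not satisfied.
Result: main false OR exception false → false.

No — denied.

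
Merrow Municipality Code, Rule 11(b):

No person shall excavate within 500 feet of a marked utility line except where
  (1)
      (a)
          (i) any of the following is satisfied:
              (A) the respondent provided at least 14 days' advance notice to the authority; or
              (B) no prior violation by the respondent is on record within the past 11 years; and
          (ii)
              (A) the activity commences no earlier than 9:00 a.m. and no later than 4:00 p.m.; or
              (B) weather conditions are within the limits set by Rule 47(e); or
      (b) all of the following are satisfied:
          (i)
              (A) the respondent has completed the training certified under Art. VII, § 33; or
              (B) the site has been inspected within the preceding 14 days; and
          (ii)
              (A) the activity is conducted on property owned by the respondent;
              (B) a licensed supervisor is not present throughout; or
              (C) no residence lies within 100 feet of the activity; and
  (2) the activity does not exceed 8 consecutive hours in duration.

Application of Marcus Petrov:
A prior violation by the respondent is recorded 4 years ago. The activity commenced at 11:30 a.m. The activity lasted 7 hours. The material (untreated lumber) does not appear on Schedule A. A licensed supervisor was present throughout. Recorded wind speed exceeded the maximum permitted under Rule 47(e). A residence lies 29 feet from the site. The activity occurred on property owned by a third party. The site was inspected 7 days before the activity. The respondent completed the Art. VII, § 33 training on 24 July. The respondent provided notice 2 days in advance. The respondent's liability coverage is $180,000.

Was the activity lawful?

(A) ≥14 days' notice — fails.
(B) no prior violation — fails.
(i): F OR F → false.
(A) start within hours — holds.
(B) weather ok — fails.
So (ii) is satisfied (T OR F).
(a) = F AND T = false.
(A) training certified — met.
(B) site inspected — met.
(i) = T OR T = true.
(A) own property — not met.
(B) not (supervisor present) — not satisfied.
(C) no residence in 100 ft — not met.
So (ii) is not satisfied (F OR F OR F).
So (b) is not satisfied (T AND F).
(1) = F OR F = false.
(2) ≤ 8 hrs duration — satisfied.
Overall = F AND T = false.

No — unlawful.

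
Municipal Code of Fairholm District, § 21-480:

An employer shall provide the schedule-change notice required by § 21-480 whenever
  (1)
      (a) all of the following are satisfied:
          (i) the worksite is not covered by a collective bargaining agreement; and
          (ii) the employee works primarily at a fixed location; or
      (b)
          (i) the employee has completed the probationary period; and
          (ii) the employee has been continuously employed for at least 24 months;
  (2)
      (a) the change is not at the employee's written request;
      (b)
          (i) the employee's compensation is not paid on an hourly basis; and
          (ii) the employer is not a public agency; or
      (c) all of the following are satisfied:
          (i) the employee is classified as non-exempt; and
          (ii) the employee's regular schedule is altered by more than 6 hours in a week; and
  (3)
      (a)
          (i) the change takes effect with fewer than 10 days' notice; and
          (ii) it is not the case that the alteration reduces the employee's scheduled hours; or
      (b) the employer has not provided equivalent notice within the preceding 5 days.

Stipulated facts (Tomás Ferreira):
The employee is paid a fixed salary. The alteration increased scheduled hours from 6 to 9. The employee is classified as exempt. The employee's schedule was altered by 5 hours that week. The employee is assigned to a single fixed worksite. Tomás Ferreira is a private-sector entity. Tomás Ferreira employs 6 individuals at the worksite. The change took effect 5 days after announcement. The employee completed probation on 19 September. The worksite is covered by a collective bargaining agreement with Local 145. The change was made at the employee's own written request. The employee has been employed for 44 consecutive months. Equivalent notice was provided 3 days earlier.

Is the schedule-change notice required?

(i) no CBA — not satisfied.
(ii) fixed location — holds.
(a): F AND T → false.
(i) past probation — met.
(ii) tenure ≥ 24 mo. — holds.
(b) = T AND T = true.
(1): F OR T → true.
(a) not employee-requested — not satisfied.
(i) not (hourly-paid) — holds.
(ii) not (public agency) — met.
(b): T AND T → true.
(i) non-exempt — fails.
(ii) schedule shift > 6h — not satisfied.
(c): F AND F → false.
(2): F OR T OR F → true.
(i) < 10 days' notice — satisfied.
(ii) not (hours reduced) — satisfied.
(a): T AND T → true.
(b) no recent notice — not satisfied.
So (3) is satisfied (T OR F).
Overall = T AND T AND T = true.

Yes — required.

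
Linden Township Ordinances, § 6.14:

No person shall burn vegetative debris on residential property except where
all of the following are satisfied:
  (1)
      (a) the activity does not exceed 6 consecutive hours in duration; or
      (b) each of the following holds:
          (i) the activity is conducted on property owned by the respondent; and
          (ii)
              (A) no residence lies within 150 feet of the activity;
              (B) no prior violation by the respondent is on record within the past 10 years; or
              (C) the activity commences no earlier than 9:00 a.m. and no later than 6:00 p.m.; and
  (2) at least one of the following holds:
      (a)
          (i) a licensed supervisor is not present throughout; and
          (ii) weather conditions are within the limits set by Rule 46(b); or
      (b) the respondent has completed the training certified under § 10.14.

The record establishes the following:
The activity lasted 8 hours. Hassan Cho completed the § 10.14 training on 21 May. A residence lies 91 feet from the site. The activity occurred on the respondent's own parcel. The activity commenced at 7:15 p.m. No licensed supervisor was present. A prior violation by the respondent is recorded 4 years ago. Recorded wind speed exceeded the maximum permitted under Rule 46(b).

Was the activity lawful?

No — unlawful.

(a) ≤ 6 hrs duration — not satisfied.
(i) own property — met.
(A) no residence in 150 ft — fails.
(B) no prior violation — not met.
(C) start within hours — not met.
(ii) = F OR F OR F = false.
(b) = T AND F = false.
So (1) is not satisfied (F OR F).
(i) not (supervisor present) — holds.
(ii) weather ok — fails.
(a) = T AND F = false.
(b) training certified — met.
So (2) is satisfied (F OR T).
Overall = F AND T = false.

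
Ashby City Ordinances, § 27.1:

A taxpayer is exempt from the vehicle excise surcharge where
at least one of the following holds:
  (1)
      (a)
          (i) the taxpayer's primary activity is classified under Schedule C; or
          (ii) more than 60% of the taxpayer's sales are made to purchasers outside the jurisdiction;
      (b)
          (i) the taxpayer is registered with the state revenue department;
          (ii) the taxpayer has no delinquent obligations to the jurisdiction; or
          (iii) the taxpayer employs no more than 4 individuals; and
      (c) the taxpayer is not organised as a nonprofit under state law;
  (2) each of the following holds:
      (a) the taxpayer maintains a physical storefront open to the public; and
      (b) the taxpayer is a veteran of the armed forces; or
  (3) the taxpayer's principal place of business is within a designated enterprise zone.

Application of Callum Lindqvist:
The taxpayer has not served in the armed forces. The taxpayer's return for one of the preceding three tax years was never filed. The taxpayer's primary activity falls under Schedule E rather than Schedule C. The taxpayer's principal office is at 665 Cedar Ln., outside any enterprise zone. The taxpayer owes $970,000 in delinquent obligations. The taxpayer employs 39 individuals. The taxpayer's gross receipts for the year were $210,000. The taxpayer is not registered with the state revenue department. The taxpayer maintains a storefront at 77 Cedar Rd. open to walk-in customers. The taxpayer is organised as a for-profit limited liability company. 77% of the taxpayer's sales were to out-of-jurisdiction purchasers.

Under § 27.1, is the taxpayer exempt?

(i) Schedule C activity — fails.
(ii) >60% out-of-jur. sales — holds.
(a): F OR T → true.
(i) state-registered — not satisfied.
(ii) no delinquency — not met.
(iii) ≤ 4 employees — fails.
(b) = F OR F OR F = false.
(c) not (nonprofit) — satisfied.
(1): T AND F AND T → false.
(a) has storefront — holds.
(b) veteran — fails.
(2): T AND F → false.
(3) in enterprise zone — fails.
Overall = F OR F OR F = false.

No — not exempt.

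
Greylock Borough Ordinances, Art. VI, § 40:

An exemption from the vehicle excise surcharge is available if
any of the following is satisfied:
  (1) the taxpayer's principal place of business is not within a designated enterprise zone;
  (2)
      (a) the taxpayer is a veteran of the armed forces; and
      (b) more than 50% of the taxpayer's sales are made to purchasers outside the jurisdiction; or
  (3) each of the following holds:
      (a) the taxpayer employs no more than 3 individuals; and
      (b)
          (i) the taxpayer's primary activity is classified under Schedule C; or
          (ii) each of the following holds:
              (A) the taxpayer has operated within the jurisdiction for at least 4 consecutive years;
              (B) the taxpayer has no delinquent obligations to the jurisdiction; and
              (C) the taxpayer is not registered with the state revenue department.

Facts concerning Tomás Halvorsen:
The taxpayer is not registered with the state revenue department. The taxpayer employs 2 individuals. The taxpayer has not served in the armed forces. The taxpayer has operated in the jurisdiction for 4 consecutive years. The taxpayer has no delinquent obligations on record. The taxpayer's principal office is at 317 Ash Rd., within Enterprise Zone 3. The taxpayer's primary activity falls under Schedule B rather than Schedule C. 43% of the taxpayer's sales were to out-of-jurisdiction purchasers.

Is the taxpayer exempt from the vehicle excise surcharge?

Yes — exempt.

(1) not (in enterprise zone) — not satisfied.
(a) veteran — not met.
(b) >50% out-of-jur. sales — fails.
(2) = F AND F = false.
(a) ≤ 3 employees — met.
(i) Schedule C activity — not met.
(A) ≥ 4 yrs in jurisdiction — met.
(B) no delinquency — holds.
(C) not (state-registered) — met.
(ii) = T AND T AND T = true.
So (b) is satisfied (F OR T).
(3) = T AND T = true.
So Overall is satisfied (F OR F OR T).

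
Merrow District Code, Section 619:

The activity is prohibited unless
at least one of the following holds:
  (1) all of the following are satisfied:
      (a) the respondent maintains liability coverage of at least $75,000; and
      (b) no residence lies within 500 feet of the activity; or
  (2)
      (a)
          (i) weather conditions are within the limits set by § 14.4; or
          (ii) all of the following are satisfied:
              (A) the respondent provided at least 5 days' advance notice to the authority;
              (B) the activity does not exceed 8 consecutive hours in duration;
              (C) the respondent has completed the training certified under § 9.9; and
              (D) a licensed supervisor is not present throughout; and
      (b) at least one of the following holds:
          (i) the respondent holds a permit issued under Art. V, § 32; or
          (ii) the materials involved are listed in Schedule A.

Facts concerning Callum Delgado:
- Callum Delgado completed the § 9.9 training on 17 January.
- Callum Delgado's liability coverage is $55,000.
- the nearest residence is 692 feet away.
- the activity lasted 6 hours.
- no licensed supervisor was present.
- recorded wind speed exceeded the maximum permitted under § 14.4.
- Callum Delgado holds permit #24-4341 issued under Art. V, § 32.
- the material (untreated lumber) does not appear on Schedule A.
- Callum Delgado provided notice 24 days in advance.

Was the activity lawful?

Yes — lawful.

(a) coverage ≥ $75,000 — fails.
(b) no residence in 500 ft — holds.
So (1) is not satisfied (F AND T).
(i) weather ok — fails.
(A) ≥5 days' notice — holds.
(B) ≤ 8 hrs duration — satisfied.
(C) training certified — holds.
(D) not (supervisor present) — holds.
(ii) = T AND T AND T AND T = true.
(a): F OR T → true.
(i) holds permit — holds.
(ii) Schedule A material — not satisfied.
So (b) is satisfied (T OR F).
(2) = T AND T = true.
Overall: F OR T → true.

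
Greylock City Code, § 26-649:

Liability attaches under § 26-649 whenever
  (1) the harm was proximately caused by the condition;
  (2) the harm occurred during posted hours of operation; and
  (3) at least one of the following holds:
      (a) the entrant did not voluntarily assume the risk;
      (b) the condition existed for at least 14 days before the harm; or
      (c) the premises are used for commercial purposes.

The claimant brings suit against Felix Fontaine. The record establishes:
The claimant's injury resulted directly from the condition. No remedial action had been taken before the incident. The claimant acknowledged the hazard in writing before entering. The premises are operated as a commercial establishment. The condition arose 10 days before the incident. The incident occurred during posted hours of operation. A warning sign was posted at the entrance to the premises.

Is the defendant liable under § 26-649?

(1) proximate cause — holds.
(2) during posted hours — holds.
(a) no assumed risk — not satisfied.
(b) condition ≥14 days old — fails.
(c) commercial use — met.
So (3) is satisfied (F OR F OR T).
Overall = T AND T AND T = true.

Yes — liable.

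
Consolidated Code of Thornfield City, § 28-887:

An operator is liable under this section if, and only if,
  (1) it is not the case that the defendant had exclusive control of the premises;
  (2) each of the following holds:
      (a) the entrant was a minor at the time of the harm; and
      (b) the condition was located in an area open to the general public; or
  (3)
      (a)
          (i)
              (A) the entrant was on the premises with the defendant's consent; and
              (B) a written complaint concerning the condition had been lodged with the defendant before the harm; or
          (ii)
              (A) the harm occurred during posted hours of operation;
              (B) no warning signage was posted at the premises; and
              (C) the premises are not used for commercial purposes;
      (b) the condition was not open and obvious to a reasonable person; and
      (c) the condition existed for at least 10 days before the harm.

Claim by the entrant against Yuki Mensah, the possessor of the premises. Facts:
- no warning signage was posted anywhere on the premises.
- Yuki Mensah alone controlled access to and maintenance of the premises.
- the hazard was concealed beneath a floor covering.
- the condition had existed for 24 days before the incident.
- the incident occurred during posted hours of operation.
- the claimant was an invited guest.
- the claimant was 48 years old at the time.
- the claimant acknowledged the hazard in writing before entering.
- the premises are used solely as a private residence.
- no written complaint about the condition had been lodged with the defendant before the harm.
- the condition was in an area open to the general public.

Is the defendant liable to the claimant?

(1) not (exclusive control) — not satisfied.
(a) entrant a minor — not satisfied.
(b) public area — satisfied.
(2) = F AND T = false.
(A) consent to enter — met.
(B) complaint lodged — not satisfied.
So (i) is not satisfied (T AND F).
(A) during posted hours — holds.
(B) no signage posted — holds.
(C) not (commercial use) — satisfied.
So (ii) is satisfied (T AND T AND T).
(a): F OR T → true.
(b) not open/obvious — satisfied.
(c) condition ≥10 days old — satisfied.
(3): T AND T AND T → true.
Overall = F OR F OR T = true.

Yes — liable.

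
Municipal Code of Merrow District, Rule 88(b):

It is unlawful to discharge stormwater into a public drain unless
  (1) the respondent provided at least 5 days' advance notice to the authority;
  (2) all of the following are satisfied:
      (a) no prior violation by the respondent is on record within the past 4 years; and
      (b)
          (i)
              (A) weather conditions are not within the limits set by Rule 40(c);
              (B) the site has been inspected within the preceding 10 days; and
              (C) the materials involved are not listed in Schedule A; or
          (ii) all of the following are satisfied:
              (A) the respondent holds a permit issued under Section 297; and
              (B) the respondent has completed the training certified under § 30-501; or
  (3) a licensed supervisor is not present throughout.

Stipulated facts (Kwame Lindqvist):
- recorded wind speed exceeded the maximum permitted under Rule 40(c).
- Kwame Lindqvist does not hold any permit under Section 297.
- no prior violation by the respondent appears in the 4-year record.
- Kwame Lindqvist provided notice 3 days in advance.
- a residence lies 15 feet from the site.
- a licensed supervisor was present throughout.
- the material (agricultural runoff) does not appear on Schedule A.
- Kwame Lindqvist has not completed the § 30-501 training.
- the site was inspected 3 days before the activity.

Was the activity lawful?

(1) ≥5 days' notice — fails.
(a) no prior violation — holds.
(A) not (weather ok) — holds.
(B) site inspected — satisfied.
(C) not (Schedule A material) — satisfied.
So (i) is satisfied (T AND T AND T).
(A) holds permit — fails.
(B) training certified — not satisfied.
(ii): F AND F → false.
(b): T OR F → true.
(2) = T AND T = true.
(3) not (supervisor present) — fails.
Overall = F OR T OR F = true.

Yes — lawful.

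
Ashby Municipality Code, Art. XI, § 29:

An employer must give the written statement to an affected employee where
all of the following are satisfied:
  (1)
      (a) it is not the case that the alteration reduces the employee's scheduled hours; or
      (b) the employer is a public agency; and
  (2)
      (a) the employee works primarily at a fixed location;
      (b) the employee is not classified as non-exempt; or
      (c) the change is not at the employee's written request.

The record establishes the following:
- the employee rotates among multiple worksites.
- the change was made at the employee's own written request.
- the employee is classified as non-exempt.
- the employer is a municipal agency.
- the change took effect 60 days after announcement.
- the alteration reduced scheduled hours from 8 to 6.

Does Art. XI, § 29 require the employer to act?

(a) not (hours reduced) — not met.
(b) public agency — holds.
So (1) is satisfied (F OR T).
(a) fixed location — not met.
(b) not (non-exempt) — not satisfied.
(c) not employee-requested — not satisfied.
(2) = F OR F OR F = false.
Overall: T AND F → false.

No — not required.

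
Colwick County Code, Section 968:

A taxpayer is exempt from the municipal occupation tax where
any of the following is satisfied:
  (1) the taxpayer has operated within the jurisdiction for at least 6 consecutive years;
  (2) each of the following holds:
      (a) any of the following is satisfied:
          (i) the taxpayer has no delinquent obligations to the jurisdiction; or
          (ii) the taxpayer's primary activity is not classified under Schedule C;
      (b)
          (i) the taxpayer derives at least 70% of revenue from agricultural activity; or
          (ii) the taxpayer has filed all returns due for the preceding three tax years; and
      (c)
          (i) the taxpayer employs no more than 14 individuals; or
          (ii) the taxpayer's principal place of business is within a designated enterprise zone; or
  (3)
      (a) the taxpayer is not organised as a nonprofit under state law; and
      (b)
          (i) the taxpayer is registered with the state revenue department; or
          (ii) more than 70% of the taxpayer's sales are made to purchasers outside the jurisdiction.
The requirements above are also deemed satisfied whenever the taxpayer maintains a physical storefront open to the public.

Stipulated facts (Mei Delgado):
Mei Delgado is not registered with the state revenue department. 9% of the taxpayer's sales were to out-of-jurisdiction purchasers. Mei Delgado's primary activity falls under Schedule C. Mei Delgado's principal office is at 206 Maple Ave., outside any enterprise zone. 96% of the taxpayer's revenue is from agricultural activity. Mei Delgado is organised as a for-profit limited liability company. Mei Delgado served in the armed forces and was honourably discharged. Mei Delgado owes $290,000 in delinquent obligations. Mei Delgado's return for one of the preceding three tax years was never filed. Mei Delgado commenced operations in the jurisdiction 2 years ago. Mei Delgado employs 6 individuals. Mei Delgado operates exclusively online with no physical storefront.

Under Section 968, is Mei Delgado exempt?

(1) ≥ 6 yrs in jurisdiction — not satisfied.
(i) no delinquency — not satisfied.
(ii) not (Schedule C activity) — not satisfied.
So (a) is not satisfied (F OR F).
(i) ≥70% agricultural — holds.
(ii) returns current — not met.
(b) = T OR F = true.
(i) ≤ 14 employees — holds.
(ii) in enterprise zone — fails.
So (c) is satisfied (T OR F).
(2): F AND T AND T → false.
(a) not (nonprofit) — holds.
(i) state-registered — not satisfied.
(ii) >70% out-of-jur. sales — fails.
(b) = F OR F = false.
(3) = T AND F = false.
So Overall is not satisfied (F OR F OR F).
Exception (has storefront) — not satisfied.
Result: main false OR exception false → false.

No — not exempt.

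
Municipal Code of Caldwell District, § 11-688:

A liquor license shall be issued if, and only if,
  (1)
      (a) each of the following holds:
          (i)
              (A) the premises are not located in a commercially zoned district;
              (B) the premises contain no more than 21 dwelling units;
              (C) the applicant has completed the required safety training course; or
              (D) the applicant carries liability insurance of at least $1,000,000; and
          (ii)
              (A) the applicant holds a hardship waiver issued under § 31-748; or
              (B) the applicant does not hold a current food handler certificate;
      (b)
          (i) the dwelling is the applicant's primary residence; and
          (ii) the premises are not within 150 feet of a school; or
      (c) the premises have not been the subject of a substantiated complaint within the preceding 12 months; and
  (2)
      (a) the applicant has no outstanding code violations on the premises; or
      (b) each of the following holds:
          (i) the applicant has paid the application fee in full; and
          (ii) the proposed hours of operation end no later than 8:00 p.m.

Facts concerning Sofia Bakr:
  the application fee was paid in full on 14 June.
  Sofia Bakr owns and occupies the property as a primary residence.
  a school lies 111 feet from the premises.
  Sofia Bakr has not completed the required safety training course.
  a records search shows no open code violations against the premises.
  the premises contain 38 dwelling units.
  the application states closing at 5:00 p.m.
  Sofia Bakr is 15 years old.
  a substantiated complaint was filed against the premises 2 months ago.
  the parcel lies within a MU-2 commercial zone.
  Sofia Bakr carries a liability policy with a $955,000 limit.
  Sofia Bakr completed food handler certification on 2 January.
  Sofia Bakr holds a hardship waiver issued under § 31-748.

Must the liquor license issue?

No — denied.

(A) not (commercially zoned) — not met.
(B) ≤ 21 units — fails.
(C) safety training — not satisfied.
(D) insurance ≥ $1,000,000 — fails.
So (i) is not satisfied (F OR F OR F OR F).
(A) hardship waiver — met.
(B) not (food handler cert.) — not satisfied.
So (ii) is satisfied (T OR F).
So (a) is not satisfied (F AND T).
(i) primary residence — met.
(ii) ≥150 ft from school — not satisfied.
(b) = T AND F = false.
(c) no complaint in 12 mo. — not met.
So (1) is not satisfied (F OR F OR F).
(a) no code violations — met.
(i) fee paid — met.
(ii) closes by 8 p.m. — met.
So (b) is satisfied (T AND T).
(2) = T OR T = true.
Overall: F AND T → false.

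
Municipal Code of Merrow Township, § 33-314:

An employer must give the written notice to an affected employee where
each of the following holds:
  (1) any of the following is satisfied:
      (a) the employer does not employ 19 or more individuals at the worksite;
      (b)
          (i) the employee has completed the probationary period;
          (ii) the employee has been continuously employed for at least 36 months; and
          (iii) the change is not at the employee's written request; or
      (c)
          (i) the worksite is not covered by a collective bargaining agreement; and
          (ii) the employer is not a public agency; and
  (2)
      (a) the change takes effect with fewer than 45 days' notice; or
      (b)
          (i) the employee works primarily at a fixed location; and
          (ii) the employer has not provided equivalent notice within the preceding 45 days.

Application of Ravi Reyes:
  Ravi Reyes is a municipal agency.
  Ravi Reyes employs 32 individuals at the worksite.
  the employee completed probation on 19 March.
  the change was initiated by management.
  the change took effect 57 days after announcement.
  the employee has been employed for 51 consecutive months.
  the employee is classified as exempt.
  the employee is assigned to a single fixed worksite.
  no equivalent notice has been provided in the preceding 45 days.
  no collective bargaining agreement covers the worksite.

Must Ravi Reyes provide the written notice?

(a) not (≥ 19 at site) — not met.
(i) past probation — satisfied.
(ii) tenure ≥ 36 mo. — met.
(iii) not employee-requested — satisfied.
(b): T AND T AND T → true.
(i) no CBA — holds.
(ii) not (public agency) — not met.
(c) = T AND F = false.
So (1) is satisfied (F OR T OR F).
(a) < 45 days' notice — fails.
(i) fixed location — met.
(ii) no recent notice — met.
So (b) is satisfied (T AND T).
So (2) is satisfied (F OR T).
Overall: T AND T → true.

Yes — required.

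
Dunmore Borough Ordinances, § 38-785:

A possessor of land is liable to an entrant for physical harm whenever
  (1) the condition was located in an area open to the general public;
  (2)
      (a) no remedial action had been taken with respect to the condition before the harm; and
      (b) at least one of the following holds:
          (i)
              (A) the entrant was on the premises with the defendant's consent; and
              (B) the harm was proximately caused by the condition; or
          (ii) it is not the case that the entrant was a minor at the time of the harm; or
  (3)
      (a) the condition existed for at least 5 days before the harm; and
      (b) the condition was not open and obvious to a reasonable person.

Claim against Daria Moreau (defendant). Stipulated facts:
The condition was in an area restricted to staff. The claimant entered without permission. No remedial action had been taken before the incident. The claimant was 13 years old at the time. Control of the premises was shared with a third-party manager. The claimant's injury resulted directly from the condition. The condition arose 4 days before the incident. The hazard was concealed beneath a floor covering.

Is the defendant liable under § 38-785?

No — not liable.

(1) public area — not met.
(a) no remedial action — met.
(A) consent to enter — fails.
(B) proximate cause — met.
(i) = F AND T = false.
(ii) not (entrant a minor) — not satisfied.
(b) = F OR F = false.
(2) = T AND F = false.
(a) condition ≥5 days old — not met.
(b) not open/obvious — met.
So (3) is not satisfied (F AND T).
Overall: F OR F OR F → false.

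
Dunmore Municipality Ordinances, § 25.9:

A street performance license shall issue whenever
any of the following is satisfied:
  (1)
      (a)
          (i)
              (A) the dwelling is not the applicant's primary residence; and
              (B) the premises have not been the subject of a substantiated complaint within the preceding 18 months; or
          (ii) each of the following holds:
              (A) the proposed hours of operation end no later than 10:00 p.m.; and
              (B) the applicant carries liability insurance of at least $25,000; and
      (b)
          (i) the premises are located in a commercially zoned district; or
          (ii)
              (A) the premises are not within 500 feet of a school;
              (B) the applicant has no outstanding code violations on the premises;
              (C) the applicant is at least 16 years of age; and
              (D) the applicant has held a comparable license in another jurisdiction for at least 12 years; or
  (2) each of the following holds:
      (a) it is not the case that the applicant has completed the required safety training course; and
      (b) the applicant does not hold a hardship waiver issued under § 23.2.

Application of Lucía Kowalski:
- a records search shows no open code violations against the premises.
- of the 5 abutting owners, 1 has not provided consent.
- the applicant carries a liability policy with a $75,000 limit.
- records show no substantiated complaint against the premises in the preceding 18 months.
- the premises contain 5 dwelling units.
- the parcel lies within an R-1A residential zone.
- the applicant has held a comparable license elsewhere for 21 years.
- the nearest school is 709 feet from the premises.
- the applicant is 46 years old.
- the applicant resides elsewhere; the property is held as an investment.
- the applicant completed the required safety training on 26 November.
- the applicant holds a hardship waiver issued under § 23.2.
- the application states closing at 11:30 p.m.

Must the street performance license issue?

Yes — granted.

(A) not (primary residence) — holds.
(B) no complaint in 18 mo. — satisfied.
So (i) is satisfied (T AND T).
(A) closes by 10 p.m. — not met.
(B) insurance ≥ $25,000 — holds.
(ii) = F AND T = false.
(a): T OR F → true.
(i) commercially zoned — not met.
(A) ≥500 ft from school — satisfied.
(B) no code violations — satisfied.
(C) age ≥ 16 — met.
(D) prior license ≥ 12 yr — met.
(ii): T AND T AND T AND T → true.
So (b) is satisfied (F OR T).
(1): T AND T → true.
(a) not (safety training) — not satisfied.
(b) not (hardship waiver) — not met.
(2): F AND F → false.
Overall: T OR F → true.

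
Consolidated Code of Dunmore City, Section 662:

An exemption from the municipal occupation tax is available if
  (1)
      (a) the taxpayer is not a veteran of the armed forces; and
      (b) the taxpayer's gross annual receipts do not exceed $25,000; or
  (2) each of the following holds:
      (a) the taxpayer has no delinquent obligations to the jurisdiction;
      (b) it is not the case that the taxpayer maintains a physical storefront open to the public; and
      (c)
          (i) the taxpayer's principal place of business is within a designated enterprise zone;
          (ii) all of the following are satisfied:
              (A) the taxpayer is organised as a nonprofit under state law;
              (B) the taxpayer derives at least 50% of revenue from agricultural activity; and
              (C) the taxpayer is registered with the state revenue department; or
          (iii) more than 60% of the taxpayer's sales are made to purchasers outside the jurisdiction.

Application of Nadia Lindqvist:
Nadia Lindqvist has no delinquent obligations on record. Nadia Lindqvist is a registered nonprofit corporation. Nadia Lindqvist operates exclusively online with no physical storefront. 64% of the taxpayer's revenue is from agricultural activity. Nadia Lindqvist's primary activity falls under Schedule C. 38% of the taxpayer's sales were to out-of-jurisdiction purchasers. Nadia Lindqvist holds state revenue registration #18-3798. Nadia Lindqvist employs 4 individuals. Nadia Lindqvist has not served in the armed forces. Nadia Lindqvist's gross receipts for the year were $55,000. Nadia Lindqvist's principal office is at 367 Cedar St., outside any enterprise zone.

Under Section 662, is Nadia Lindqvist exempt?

(a) not (veteran) — met.
(b) receipts ≤ $25,000 — not satisfied.
So (1) is not satisfied (T AND F).
(a) no delinquency — holds.
(b) not (has storefront) — holds.
(i) in enterprise zone — fails.
(A) nonprofit — holds.
(B) ≥50% agricultural — met.
(C) state-registered — satisfied.
So (ii) is satisfied (T AND T AND T).
(iii) >60% out-of-jur. sales — not met.
(c): F OR T OR F → true.
(2): T AND T AND T → true.
Overall = F OR T = true.

Yes — exempt.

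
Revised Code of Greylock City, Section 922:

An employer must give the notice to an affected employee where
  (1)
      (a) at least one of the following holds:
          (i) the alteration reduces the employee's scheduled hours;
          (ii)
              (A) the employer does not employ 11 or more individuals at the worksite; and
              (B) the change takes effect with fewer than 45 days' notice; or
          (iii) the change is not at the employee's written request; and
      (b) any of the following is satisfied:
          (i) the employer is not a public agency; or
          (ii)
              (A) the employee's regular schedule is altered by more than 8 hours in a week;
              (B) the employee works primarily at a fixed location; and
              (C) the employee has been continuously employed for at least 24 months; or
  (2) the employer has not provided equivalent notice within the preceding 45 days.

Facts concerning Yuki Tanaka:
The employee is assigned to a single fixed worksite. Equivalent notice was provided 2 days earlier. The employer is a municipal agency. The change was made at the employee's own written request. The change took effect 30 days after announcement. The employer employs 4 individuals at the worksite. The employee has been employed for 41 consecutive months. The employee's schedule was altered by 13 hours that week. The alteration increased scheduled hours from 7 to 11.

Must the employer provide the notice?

(i) hours reduced — fails.
(A) not (≥ 11 at site) — satisfied.
(B) < 45 days' notice — holds.
(ii) = T AND T = true.
(iii) not employee-requested — fails.
(a): F OR T OR F → true.
(i) not (public agency) — not satisfied.
(A) schedule shift > 8h — satisfied.
(B) fixed location — satisfied.
(C) tenure ≥ 24 mo. — holds.
(ii) = T AND T AND T = true.
(b): F OR T → true.
(1) = T AND T = true.
(2) no recent notice — not met.
So Overall is satisfied (T OR F).

Yes — required.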